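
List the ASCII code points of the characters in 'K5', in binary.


String: 'K5'  (2 characters)
Per-character ASCII lookup:
  'K': uppercase starts at 65: 'K' = 65 + 10 = 75 → 1001011
  '5': digits start at 48: '5' = 48 + 5 = 53 → 110101
= 1001011 110101


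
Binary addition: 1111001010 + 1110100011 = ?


Align and add column by column (LSB to MSB, carry propagating):
  01111001010
+ 01110100011
  -----------
  col 0: 0 + 1 + 0 (carry in) = 1 → bit 1, carry out 0
  col 1: 1 + 1 + 0 (carry in) = 2 → bit 0, carry out 1
  col 2: 0 + 0 + 1 (carry in) = 1 → bit 1, carry out 0
  col 3: 1 + 0 + 0 (carry in) = 1 → bit 1, carry out 0
  col 4: 0 + 0 + 0 (carry in) = 0 → bit 0, carry out 0
  col 5: 0 + 1 + 0 (carry in) = 1 → bit 1, carry out 0
  col 6: 1 + 0 + 0 (carry in) = 1 → bit 1, carry out 0
  col 7: 1 + 1 + 0 (carry in) = 2 → bit 0, carry out 1
  col 8: 1 + 1 + 1 (carry in) = 3 → bit 1, carry out 1
  col 9: 1 + 1 + 1 (carry in) = 3 → bit 1, carry out 1
  col 10: 0 + 0 + 1 (carry in) = 1 → bit 1, carry out 0
Reading bits MSB→LSB: 11101101101
Strip leading zeros: 11101101101
= 11101101101


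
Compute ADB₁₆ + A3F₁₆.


Align and add column by column (LSB to MSB, each column mod 16 with carry):
  0ADB
+ 0A3F
  ----
  col 0: B(11) + F(15) + 0 (carry in) = 26 → A(10), carry out 1
  col 1: D(13) + 3(3) + 1 (carry in) = 17 → 1(1), carry out 1
  col 2: A(10) + A(10) + 1 (carry in) = 21 → 5(5), carry out 1
  col 3: 0(0) + 0(0) + 1 (carry in) = 1 → 1(1), carry out 0
Reading digits MSB→LSB: 151A
Strip leading zeros: 151A
= 0x151A


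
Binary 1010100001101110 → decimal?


Positional values:
Bit 1: 1 × 2^1 = 2
Bit 2: 1 × 2^2 = 4
Bit 3: 1 × 2^3 = 8
Bit 5: 1 × 2^5 = 32
Bit 6: 1 × 2^6 = 64
Bit 11: 1 × 2^11 = 2048
Bit 13: 1 × 2^13 = 8192
Bit 15: 1 × 2^15 = 32768
Sum = 2 + 4 + 8 + 32 + 64 + 2048 + 8192 + 32768
= 43118


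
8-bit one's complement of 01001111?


Original: 01001111
Invert all bits:
  bit 0: 0 → 1
  bit 1: 1 → 0
  bit 2: 0 → 1
  bit 3: 0 → 1
  bit 4: 1 → 0
  bit 5: 1 → 0
  bit 6: 1 → 0
  bit 7: 1 → 0
= 10110000


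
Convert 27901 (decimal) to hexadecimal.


Divide by 16 repeatedly:
27901 ÷ 16 = 1743 remainder 13 (D)
1743 ÷ 16 = 108 remainder 15 (F)
108 ÷ 16 = 6 remainder 12 (C)
6 ÷ 16 = 0 remainder 6 (6)
Reading remainders bottom-up:
= 0x6CFD


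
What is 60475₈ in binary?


Each octal digit → 3 binary bits:
  6 = 110
  0 = 000
  4 = 100
  7 = 111
  5 = 101
Concatenate: 110 000 100 111 101
= 110000100111101


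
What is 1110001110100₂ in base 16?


Group into 4-bit nibbles: 0001110001110100
  0001 = 1
  1100 = C
  0111 = 7
  0100 = 4
= 0x1C74


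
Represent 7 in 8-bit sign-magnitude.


Sign bit: 0 (positive)
Magnitude: 7 = 0000111
= 00000111


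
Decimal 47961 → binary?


Divide by 2 repeatedly:
47961 ÷ 2 = 23980 remainder 1
23980 ÷ 2 = 11990 remainder 0
11990 ÷ 2 = 5995 remainder 0
5995 ÷ 2 = 2997 remainder 1
2997 ÷ 2 = 1498 remainder 1
1498 ÷ 2 = 749 remainder 0
749 ÷ 2 = 374 remainder 1
374 ÷ 2 = 187 remainder 0
187 ÷ 2 = 93 remainder 1
93 ÷ 2 = 46 remainder 1
46 ÷ 2 = 23 remainder 0
23 ÷ 2 = 11 remainder 1
11 ÷ 2 = 5 remainder 1
5 ÷ 2 = 2 remainder 1
2 ÷ 2 = 1 remainder 0
1 ÷ 2 = 0 remainder 1
Reading remainders bottom-up:
= 1011101101011001


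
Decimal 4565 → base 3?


Divide by 3 repeatedly:
4565 ÷ 3 = 1521 remainder 2
1521 ÷ 3 = 507 remainder 0
507 ÷ 3 = 169 remainder 0
169 ÷ 3 = 56 remainder 1
56 ÷ 3 = 18 remainder 2
18 ÷ 3 = 6 remainder 0
6 ÷ 3 = 2 remainder 0
2 ÷ 3 = 0 remainder 2
Reading remainders bottom-up:
= 20021002


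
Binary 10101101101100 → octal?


Group into 3-bit groups: 010101101101100
  010 = 2
  101 = 5
  101 = 5
  101 = 5
  100 = 4
= 0o25554


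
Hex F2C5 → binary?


Each hex digit → 4 binary bits:
  F = 1111
  2 = 0010
  C = 1100
  5 = 0101
Concatenate: 1111 0010 1100 0101
= 1111001011000101


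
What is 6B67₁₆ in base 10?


Positional values:
Position 0: 7 × 16^0 = 7 × 1 = 7
Position 1: 6 × 16^1 = 6 × 16 = 96
Position 2: B × 16^2 = 11 × 256 = 2816
Position 3: 6 × 16^3 = 6 × 4096 = 24576
Sum = 7 + 96 + 2816 + 24576
= 27495


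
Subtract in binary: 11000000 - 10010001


Align and subtract column by column (LSB to MSB, borrowing when needed):
  11000000
- 10010001
  --------
  col 0: (0 - 0 borrow-in) - 1 → borrow from next column: (0+2) - 1 = 1, borrow out 1
  col 1: (0 - 1 borrow-in) - 0 → borrow from next column: (-1+2) - 0 = 1, borrow out 1
  col 2: (0 - 1 borrow-in) - 0 → borrow from next column: (-1+2) - 0 = 1, borrow out 1
  col 3: (0 - 1 borrow-in) - 0 → borrow from next column: (-1+2) - 0 = 1, borrow out 1
  col 4: (0 - 1 borrow-in) - 1 → borrow from next column: (-1+2) - 1 = 0, borrow out 1
  col 5: (0 - 1 borrow-in) - 0 → borrow from next column: (-1+2) - 0 = 1, borrow out 1
  col 6: (1 - 1 borrow-in) - 0 → 0 - 0 = 0, borrow out 0
  col 7: (1 - 0 borrow-in) - 1 → 1 - 1 = 0, borrow out 0
Reading bits MSB→LSB: 00101111
Strip leading zeros: 101111
= 101111


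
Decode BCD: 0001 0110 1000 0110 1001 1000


Each 4-bit group → digit:
  0001 → 1
  0110 → 6
  1000 → 8
  0110 → 6
  1001 → 9
  1000 → 8
= 168698


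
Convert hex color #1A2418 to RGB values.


Hex: #1A2418
R = 1A₁₆ = 26
G = 24₁₆ = 36
B = 18₁₆ = 24
= RGB(26, 36, 24)


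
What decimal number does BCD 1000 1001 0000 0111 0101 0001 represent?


Each 4-bit group → digit:
  1000 → 8
  1001 → 9
  0000 → 0
  0111 → 7
  0101 → 5
  0001 → 1
= 890751


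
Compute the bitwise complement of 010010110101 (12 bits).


Original: 010010110101
Invert all bits:
  bit 0: 0 → 1
  bit 1: 1 → 0
  bit 2: 0 → 1
  bit 3: 0 → 1
  bit 4: 1 → 0
  bit 5: 0 → 1
  bit 6: 1 → 0
  bit 7: 1 → 0
  bit 8: 0 → 1
  bit 9: 1 → 0
  bit 10: 0 → 1
  bit 11: 1 → 0
= 101101001010


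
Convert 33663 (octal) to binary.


Each octal digit → 3 binary bits:
  3 = 011
  3 = 011
  6 = 110
  6 = 110
  3 = 011
Concatenate: 011 011 110 110 011
= 011011110110011


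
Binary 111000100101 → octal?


Group into 3-bit groups: 111000100101
  111 = 7
  000 = 0
  100 = 4
  101 = 5
= 0o7045


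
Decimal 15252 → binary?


Divide by 2 repeatedly:
15252 ÷ 2 = 7626 remainder 0
7626 ÷ 2 = 3813 remainder 0
3813 ÷ 2 = 1906 remainder 1
1906 ÷ 2 = 953 remainder 0
953 ÷ 2 = 476 remainder 1
476 ÷ 2 = 238 remainder 0
238 ÷ 2 = 119 remainder 0
119 ÷ 2 = 59 remainder 1
59 ÷ 2 = 29 remainder 1
29 ÷ 2 = 14 remainder 1
14 ÷ 2 = 7 remainder 0
7 ÷ 2 = 3 remainder 1
3 ÷ 2 = 1 remainder 1
1 ÷ 2 = 0 remainder 1
Reading remainders bottom-up:
= 11101110010100


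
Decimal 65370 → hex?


Divide by 16 repeatedly:
65370 ÷ 16 = 4085 remainder 10 (A)
4085 ÷ 16 = 255 remainder 5 (5)
255 ÷ 16 = 15 remainder 15 (F)
15 ÷ 16 = 0 remainder 15 (F)
Reading remainders bottom-up:
= 0xFF5A


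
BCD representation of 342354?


Each digit → 4-bit binary:
  3 → 0011
  4 → 0100
  2 → 0010
  3 → 0011
  5 → 0101
  4 → 0100
= 0011 0100 0010 0011 0101 0100


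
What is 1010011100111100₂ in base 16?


Group into 4-bit nibbles: 1010011100111100
  1010 = A
  0111 = 7
  0011 = 3
  1100 = C
= 0xA73C


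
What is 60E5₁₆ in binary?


Each hex digit → 4 binary bits:
  6 = 0110
  0 = 0000
  E = 1110
  5 = 0101
Concatenate: 0110 0000 1110 0101
= 0110000011100101


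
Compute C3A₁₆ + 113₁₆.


Align and add column by column (LSB to MSB, each column mod 16 with carry):
  0C3A
+ 0113
  ----
  col 0: A(10) + 3(3) + 0 (carry in) = 13 → D(13), carry out 0
  col 1: 3(3) + 1(1) + 0 (carry in) = 4 → 4(4), carry out 0
  col 2: C(12) + 1(1) + 0 (carry in) = 13 → D(13), carry out 0
  col 3: 0(0) + 0(0) + 0 (carry in) = 0 → 0(0), carry out 0
Reading digits MSB→LSB: 0D4D
Strip leading zeros: D4D
= 0xD4D


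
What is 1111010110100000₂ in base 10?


Positional values:
Bit 5: 1 × 2^5 = 32
Bit 7: 1 × 2^7 = 128
Bit 8: 1 × 2^8 = 256
Bit 10: 1 × 2^10 = 1024
Bit 12: 1 × 2^12 = 4096
Bit 13: 1 × 2^13 = 8192
Bit 14: 1 × 2^14 = 16384
Bit 15: 1 × 2^15 = 32768
Sum = 32 + 128 + 256 + 1024 + 4096 + 8192 + 16384 + 32768
= 62880


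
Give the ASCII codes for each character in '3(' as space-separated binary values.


String: '3('  (2 characters)
Per-character ASCII lookup:
  '3': digits start at 48: '3' = 48 + 3 = 51 → 110011
  '(': special character: '(' = 40 → 101000
= 110011 101000


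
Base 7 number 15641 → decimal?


Positional values (base 7):
  1 × 7^0 = 1 × 1 = 1
  4 × 7^1 = 4 × 7 = 28
  6 × 7^2 = 6 × 49 = 294
  5 × 7^3 = 5 × 343 = 1715
  1 × 7^4 = 1 × 2401 = 2401
Sum = 1 + 28 + 294 + 1715 + 2401
= 4439


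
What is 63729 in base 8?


Divide by 8 repeatedly:
63729 ÷ 8 = 7966 remainder 1
7966 ÷ 8 = 995 remainder 6
995 ÷ 8 = 124 remainder 3
124 ÷ 8 = 15 remainder 4
15 ÷ 8 = 1 remainder 7
1 ÷ 8 = 0 remainder 1
Reading remainders bottom-up:
= 0o174361


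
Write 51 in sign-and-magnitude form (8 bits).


Sign bit: 0 (positive)
Magnitude: 51 = 0110011
= 00110011


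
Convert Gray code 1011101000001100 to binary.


Gray code: 1011101000001100
MSB stays the same: 1
Each subsequent bit = prev_binary XOR current_gray:
  B[1] = 1 XOR 0 = 1
  B[2] = 1 XOR 1 = 0
  B[3] = 0 XOR 1 = 1
  B[4] = 1 XOR 1 = 0
  B[5] = 0 XOR 0 = 0
  B[6] = 0 XOR 1 = 1
  B[7] = 1 XOR 0 = 1
  B[8] = 1 XOR 0 = 1
  B[9] = 1 XOR 0 = 1
  B[10] = 1 XOR 0 = 1
  B[11] = 1 XOR 0 = 1
  B[12] = 1 XOR 1 = 0
  B[13] = 0 XOR 1 = 1
  B[14] = 1 XOR 0 = 1
  B[15] = 1 XOR 0 = 1
= 1101001111110111 (54263 decimal)


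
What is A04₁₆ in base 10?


Positional values:
Position 0: 4 × 16^0 = 4 × 1 = 4
Position 1: 0 × 16^1 = 0 × 16 = 0
Position 2: A × 16^2 = 10 × 256 = 2560
Sum = 4 + 0 + 2560
= 2564


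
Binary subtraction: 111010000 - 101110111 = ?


Align and subtract column by column (LSB to MSB, borrowing when needed):
  111010000
- 101110111
  ---------
  col 0: (0 - 0 borrow-in) - 1 → borrow from next column: (0+2) - 1 = 1, borrow out 1
  col 1: (0 - 1 borrow-in) - 1 → borrow from next column: (-1+2) - 1 = 0, borrow out 1
  col 2: (0 - 1 borrow-in) - 1 → borrow from next column: (-1+2) - 1 = 0, borrow out 1
  col 3: (0 - 1 borrow-in) - 0 → borrow from next column: (-1+2) - 0 = 1, borrow out 1
  col 4: (1 - 1 borrow-in) - 1 → borrow from next column: (0+2) - 1 = 1, borrow out 1
  col 5: (0 - 1 borrow-in) - 1 → borrow from next column: (-1+2) - 1 = 0, borrow out 1
  col 6: (1 - 1 borrow-in) - 1 → borrow from next column: (0+2) - 1 = 1, borrow out 1
  col 7: (1 - 1 borrow-in) - 0 → 0 - 0 = 0, borrow out 0
  col 8: (1 - 0 borrow-in) - 1 → 1 - 1 = 0, borrow out 0
Reading bits MSB→LSB: 001011001
Strip leading zeros: 1011001
= 1011001


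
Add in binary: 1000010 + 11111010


Align and add column by column (LSB to MSB, carry propagating):
  001000010
+ 011111010
  ---------
  col 0: 0 + 0 + 0 (carry in) = 0 → bit 0, carry out 0
  col 1: 1 + 1 + 0 (carry in) = 2 → bit 0, carry out 1
  col 2: 0 + 0 + 1 (carry in) = 1 → bit 1, carry out 0
  col 3: 0 + 1 + 0 (carry in) = 1 → bit 1, carry out 0
  col 4: 0 + 1 + 0 (carry in) = 1 → bit 1, carry out 0
  col 5: 0 + 1 + 0 (carry in) = 1 → bit 1, carry out 0
  col 6: 1 + 1 + 0 (carry in) = 2 → bit 0, carry out 1
  col 7: 0 + 1 + 1 (carry in) = 2 → bit 0, carry out 1
  col 8: 0 + 0 + 1 (carry in) = 1 → bit 1, carry out 0
Reading bits MSB→LSB: 100111100
Strip leading zeros: 100111100
= 100111100


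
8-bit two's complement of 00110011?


Original: 00110011
Step 1 - Invert all bits: 11001100
Step 2 - Add 1: 11001100 + 1
= 11001101 (represents -51)


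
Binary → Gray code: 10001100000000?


Binary: 10001100000000
Gray code: G = B XOR (B >> 1)
B >> 1 = 01000110000000
10001100000000 XOR 01000110000000:
  1 XOR 0 = 1
  0 XOR 1 = 1
  0 XOR 0 = 0
  0 XOR 0 = 0
  1 XOR 0 = 1
  1 XOR 1 = 0
  0 XOR 1 = 1
  0 XOR 0 = 0
  0 XOR 0 = 0
  0 XOR 0 = 0
  0 XOR 0 = 0
  0 XOR 0 = 0
  0 XOR 0 = 0
  0 XOR 0 = 0
= 11001010000000


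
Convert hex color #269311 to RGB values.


Hex: #269311
R = 26₁₆ = 38
G = 93₁₆ = 147
B = 11₁₆ = 17
= RGB(38, 147, 17)


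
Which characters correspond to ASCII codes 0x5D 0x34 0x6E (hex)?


Codes (hex): 0x5D 0x34 0x6E
Per-code ASCII lookup:
  0x5D = 93  (special character) → ']'
  0x34 = 52  (range 48-57: digits, 52 - 48 = 4) → '4'
  0x6E = 110  (range 97-122: lowercase, 110 - 97 = 13) → 'n'
= ']4n'


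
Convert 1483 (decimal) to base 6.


Divide by 6 repeatedly:
1483 ÷ 6 = 247 remainder 1
247 ÷ 6 = 41 remainder 1
41 ÷ 6 = 6 remainder 5
6 ÷ 6 = 1 remainder 0
1 ÷ 6 = 0 remainder 1
Reading remainders bottom-up:
= 10511


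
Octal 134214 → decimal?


Positional values:
Position 0: 4 × 8^0 = 4
Position 1: 1 × 8^1 = 8
Position 2: 2 × 8^2 = 128
Position 3: 4 × 8^3 = 2048
Position 4: 3 × 8^4 = 12288
Position 5: 1 × 8^5 = 32768
Sum = 4 + 8 + 128 + 2048 + 12288 + 32768
= 47244


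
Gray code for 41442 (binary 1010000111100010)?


Binary: 1010000111100010
Gray code: G = B XOR (B >> 1)
B >> 1 = 0101000011110001
1010000111100010 XOR 0101000011110001:
  1 XOR 0 = 1
  0 XOR 1 = 1
  1 XOR 0 = 1
  0 XOR 1 = 1
  0 XOR 0 = 0
  0 XOR 0 = 0
  0 XOR 0 = 0
  1 XOR 0 = 1
  1 XOR 1 = 0
  1 XOR 1 = 0
  1 XOR 1 = 0
  0 XOR 1 = 1
  0 XOR 0 = 0
  0 XOR 0 = 0
  1 XOR 0 = 1
  0 XOR 1 = 1
= 1111000100010011


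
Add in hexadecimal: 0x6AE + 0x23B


Align and add column by column (LSB to MSB, each column mod 16 with carry):
  06AE
+ 023B
  ----
  col 0: E(14) + B(11) + 0 (carry in) = 25 → 9(9), carry out 1
  col 1: A(10) + 3(3) + 1 (carry in) = 14 → E(14), carry out 0
  col 2: 6(6) + 2(2) + 0 (carry in) = 8 → 8(8), carry out 0
  col 3: 0(0) + 0(0) + 0 (carry in) = 0 → 0(0), carry out 0
Reading digits MSB→LSB: 08E9
Strip leading zeros: 8E9
= 0x8E9


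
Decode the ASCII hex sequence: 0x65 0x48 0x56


Codes (hex): 0x65 0x48 0x56
Per-code ASCII lookup:
  0x65 = 101  (range 97-122: lowercase, 101 - 97 = 4) → 'e'
  0x48 = 72  (range 65-90: uppercase, 72 - 65 = 7) → 'H'
  0x56 = 86  (range 65-90: uppercase, 86 - 65 = 21) → 'V'
= 'eHV'


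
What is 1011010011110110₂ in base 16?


Group into 4-bit nibbles: 1011010011110110
  1011 = B
  0100 = 4
  1111 = F
  0110 = 6
= 0xB4F6


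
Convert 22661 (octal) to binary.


Each octal digit → 3 binary bits:
  2 = 010
  2 = 010
  6 = 110
  6 = 110
  1 = 001
Concatenate: 010 010 110 110 001
= 010010110110001


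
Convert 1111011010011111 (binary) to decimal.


Positional values:
Bit 0: 1 × 2^0 = 1
Bit 1: 1 × 2^1 = 2
Bit 2: 1 × 2^2 = 4
Bit 3: 1 × 2^3 = 8
Bit 4: 1 × 2^4 = 16
Bit 7: 1 × 2^7 = 128
Bit 9: 1 × 2^9 = 512
Bit 10: 1 × 2^10 = 1024
Bit 12: 1 × 2^12 = 4096
Bit 13: 1 × 2^13 = 8192
Bit 14: 1 × 2^14 = 16384
Bit 15: 1 × 2^15 = 32768
Sum = 1 + 2 + 4 + 8 + 16 + 128 + 512 + 1024 + 4096 + 8192 + 16384 + 32768
= 63135


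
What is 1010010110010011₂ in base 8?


Group into 3-bit groups: 001010010110010011
  001 = 1
  010 = 2
  010 = 2
  110 = 6
  010 = 2
  011 = 3
= 0o122623


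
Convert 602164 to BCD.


Each digit → 4-bit binary:
  6 → 0110
  0 → 0000
  2 → 0010
  1 → 0001
  6 → 0110
  4 → 0100
= 0110 0000 0010 0001 0110 0100


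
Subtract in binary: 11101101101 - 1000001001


Align and subtract column by column (LSB to MSB, borrowing when needed):
  11101101101
- 01000001001
  -----------
  col 0: (1 - 0 borrow-in) - 1 → 1 - 1 = 0, borrow out 0
  col 1: (0 - 0 borrow-in) - 0 → 0 - 0 = 0, borrow out 0
  col 2: (1 - 0 borrow-in) - 0 → 1 - 0 = 1, borrow out 0
  col 3: (1 - 0 borrow-in) - 1 → 1 - 1 = 0, borrow out 0
  col 4: (0 - 0 borrow-in) - 0 → 0 - 0 = 0, borrow out 0
  col 5: (1 - 0 borrow-in) - 0 → 1 - 0 = 1, borrow out 0
  col 6: (1 - 0 borrow-in) - 0 → 1 - 0 = 1, borrow out 0
  col 7: (0 - 0 borrow-in) - 0 → 0 - 0 = 0, borrow out 0
  col 8: (1 - 0 borrow-in) - 0 → 1 - 0 = 1, borrow out 0
  col 9: (1 - 0 borrow-in) - 1 → 1 - 1 = 0, borrow out 0
  col 10: (1 - 0 borrow-in) - 0 → 1 - 0 = 1, borrow out 0
Reading bits MSB→LSB: 10101100100
Strip leading zeros: 10101100100
= 10101100100


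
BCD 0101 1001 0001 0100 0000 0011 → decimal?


Each 4-bit group → digit:
  0101 → 5
  1001 → 9
  0001 → 1
  0100 → 4
  0000 → 0
  0011 → 3
= 591403


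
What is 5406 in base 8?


Divide by 8 repeatedly:
5406 ÷ 8 = 675 remainder 6
675 ÷ 8 = 84 remainder 3
84 ÷ 8 = 10 remainder 4
10 ÷ 8 = 1 remainder 2
1 ÷ 8 = 0 remainder 1
Reading remainders bottom-up:
= 0o12436


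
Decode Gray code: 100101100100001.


Gray code: 100101100100001
MSB stays the same: 1
Each subsequent bit = prev_binary XOR current_gray:
  B[1] = 1 XOR 0 = 1
  B[2] = 1 XOR 0 = 1
  B[3] = 1 XOR 1 = 0
  B[4] = 0 XOR 0 = 0
  B[5] = 0 XOR 1 = 1
  B[6] = 1 XOR 1 = 0
  B[7] = 0 XOR 0 = 0
  B[8] = 0 XOR 0 = 0
  B[9] = 0 XOR 1 = 1
  B[10] = 1 XOR 0 = 1
  B[11] = 1 XOR 0 = 1
  B[12] = 1 XOR 0 = 1
  B[13] = 1 XOR 0 = 1
  B[14] = 1 XOR 1 = 0
= 111001000111110 (29246 decimal)


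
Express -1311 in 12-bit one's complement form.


Original: 010100011111
Invert all bits:
  bit 0: 0 → 1
  bit 1: 1 → 0
  bit 2: 0 → 1
  bit 3: 1 → 0
  bit 4: 0 → 1
  bit 5: 0 → 1
  bit 6: 0 → 1
  bit 7: 1 → 0
  bit 8: 1 → 0
  bit 9: 1 → 0
  bit 10: 1 → 0
  bit 11: 1 → 0
= 101011100000


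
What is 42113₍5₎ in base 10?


Positional values (base 5):
  3 × 5^0 = 3 × 1 = 3
  1 × 5^1 = 1 × 5 = 5
  1 × 5^2 = 1 × 25 = 25
  2 × 5^3 = 2 × 125 = 250
  4 × 5^4 = 4 × 625 = 2500
Sum = 3 + 5 + 25 + 250 + 2500
= 2783


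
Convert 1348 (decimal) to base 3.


Divide by 3 repeatedly:
1348 ÷ 3 = 449 remainder 1
449 ÷ 3 = 149 remainder 2
149 ÷ 3 = 49 remainder 2
49 ÷ 3 = 16 remainder 1
16 ÷ 3 = 5 remainder 1
5 ÷ 3 = 1 remainder 2
1 ÷ 3 = 0 remainder 1
Reading remainders bottom-up:
= 1211221


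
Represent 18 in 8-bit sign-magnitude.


Sign bit: 0 (positive)
Magnitude: 18 = 0010010
= 00010010


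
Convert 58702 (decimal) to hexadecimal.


Divide by 16 repeatedly:
58702 ÷ 16 = 3668 remainder 14 (E)
3668 ÷ 16 = 229 remainder 4 (4)
229 ÷ 16 = 14 remainder 5 (5)
14 ÷ 16 = 0 remainder 14 (E)
Reading remainders bottom-up:
= 0xE54E


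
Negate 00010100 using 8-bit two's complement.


Original: 00010100
Step 1 - Invert all bits: 11101011
Step 2 - Add 1: 11101011 + 1
= 11101100 (represents -20)


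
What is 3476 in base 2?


Divide by 2 repeatedly:
3476 ÷ 2 = 1738 remainder 0
1738 ÷ 2 = 869 remainder 0
869 ÷ 2 = 434 remainder 1
434 ÷ 2 = 217 remainder 0
217 ÷ 2 = 108 remainder 1
108 ÷ 2 = 54 remainder 0
54 ÷ 2 = 27 remainder 0
27 ÷ 2 = 13 remainder 1
13 ÷ 2 = 6 remainder 1
6 ÷ 2 = 3 remainder 0
3 ÷ 2 = 1 remainder 1
1 ÷ 2 = 0 remainder 1
Reading remainders bottom-up:
= 110110010100


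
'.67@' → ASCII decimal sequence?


String: '.67@'  (4 characters)
Per-character ASCII lookup:
  '.': special character: '.' = 46
  '6': digits start at 48: '6' = 48 + 6 = 54
  '7': digits start at 48: '7' = 48 + 7 = 55
  '@': special character: '@' = 64
= 46 54 55 64


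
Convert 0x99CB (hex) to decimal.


Positional values:
Position 0: B × 16^0 = 11 × 1 = 11
Position 1: C × 16^1 = 12 × 16 = 192
Position 2: 9 × 16^2 = 9 × 256 = 2304
Position 3: 9 × 16^3 = 9 × 4096 = 36864
Sum = 11 + 192 + 2304 + 36864
= 39371


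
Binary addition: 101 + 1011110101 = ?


Align and add column by column (LSB to MSB, carry propagating):
  00000000101
+ 01011110101
  -----------
  col 0: 1 + 1 + 0 (carry in) = 2 → bit 0, carry out 1
  col 1: 0 + 0 + 1 (carry in) = 1 → bit 1, carry out 0
  col 2: 1 + 1 + 0 (carry in) = 2 → bit 0, carry out 1
  col 3: 0 + 0 + 1 (carry in) = 1 → bit 1, carry out 0
  col 4: 0 + 1 + 0 (carry in) = 1 → bit 1, carry out 0
  col 5: 0 + 1 + 0 (carry in) = 1 → bit 1, carry out 0
  col 6: 0 + 1 + 0 (carry in) = 1 → bit 1, carry out 0
  col 7: 0 + 1 + 0 (carry in) = 1 → bit 1, carry out 0
  col 8: 0 + 0 + 0 (carry in) = 0 → bit 0, carry out 0
  col 9: 0 + 1 + 0 (carry in) = 1 → bit 1, carry out 0
  col 10: 0 + 0 + 0 (carry in) = 0 → bit 0, carry out 0
Reading bits MSB→LSB: 01011111010
Strip leading zeros: 1011111010
= 1011111010


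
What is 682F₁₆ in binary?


Each hex digit → 4 binary bits:
  6 = 0110
  8 = 1000
  2 = 0010
  F = 1111
Concatenate: 0110 1000 0010 1111
= 0110100000101111


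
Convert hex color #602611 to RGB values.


Hex: #602611
R = 60₁₆ = 96
G = 26₁₆ = 38
B = 11₁₆ = 17
= RGB(96, 38, 17)


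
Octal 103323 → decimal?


Positional values:
Position 0: 3 × 8^0 = 3
Position 1: 2 × 8^1 = 16
Position 2: 3 × 8^2 = 192
Position 3: 3 × 8^3 = 1536
Position 4: 0 × 8^4 = 0
Position 5: 1 × 8^5 = 32768
Sum = 3 + 16 + 192 + 1536 + 0 + 32768
= 34515


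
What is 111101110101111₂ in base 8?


Group into 3-bit groups: 111101110101111
  111 = 7
  101 = 5
  110 = 6
  101 = 5
  111 = 7
= 0o75657


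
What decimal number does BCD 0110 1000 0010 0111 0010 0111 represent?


Each 4-bit group → digit:
  0110 → 6
  1000 → 8
  0010 → 2
  0111 → 7
  0010 → 2
  0111 → 7
= 682727


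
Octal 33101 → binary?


Each octal digit → 3 binary bits:
  3 = 011
  3 = 011
  1 = 001
  0 = 000
  1 = 001
Concatenate: 011 011 001 000 001
= 011011001000001


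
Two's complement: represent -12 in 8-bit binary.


Original: 00001100
Step 1 - Invert all bits: 11110011
Step 2 - Add 1: 11110011 + 1
= 11110100 (represents -12)


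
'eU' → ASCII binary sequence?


String: 'eU'  (2 characters)
Per-character ASCII lookup:
  'e': lowercase starts at 97: 'e' = 97 + 4 = 101 → 1100101
  'U': uppercase starts at 65: 'U' = 65 + 20 = 85 → 1010101
= 1100101 1010101


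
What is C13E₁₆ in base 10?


Positional values:
Position 0: E × 16^0 = 14 × 1 = 14
Position 1: 3 × 16^1 = 3 × 16 = 48
Position 2: 1 × 16^2 = 1 × 256 = 256
Position 3: C × 16^3 = 12 × 4096 = 49152
Sum = 14 + 48 + 256 + 49152
= 49470


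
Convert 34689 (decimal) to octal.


Divide by 8 repeatedly:
34689 ÷ 8 = 4336 remainder 1
4336 ÷ 8 = 542 remainder 0
542 ÷ 8 = 67 remainder 6
67 ÷ 8 = 8 remainder 3
8 ÷ 8 = 1 remainder 0
1 ÷ 8 = 0 remainder 1
Reading remainders bottom-up:
= 0o103601


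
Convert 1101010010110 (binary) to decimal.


Positional values:
Bit 1: 1 × 2^1 = 2
Bit 2: 1 × 2^2 = 4
Bit 4: 1 × 2^4 = 16
Bit 7: 1 × 2^7 = 128
Bit 9: 1 × 2^9 = 512
Bit 11: 1 × 2^11 = 2048
Bit 12: 1 × 2^12 = 4096
Sum = 2 + 4 + 16 + 128 + 512 + 2048 + 4096
= 6806


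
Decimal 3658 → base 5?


Divide by 5 repeatedly:
3658 ÷ 5 = 731 remainder 3
731 ÷ 5 = 146 remainder 1
146 ÷ 5 = 29 remainder 1
29 ÷ 5 = 5 remainder 4
5 ÷ 5 = 1 remainder 0
1 ÷ 5 = 0 remainder 1
Reading remainders bottom-up:
= 104113


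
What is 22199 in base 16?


Divide by 16 repeatedly:
22199 ÷ 16 = 1387 remainder 7 (7)
1387 ÷ 16 = 86 remainder 11 (B)
86 ÷ 16 = 5 remainder 6 (6)
5 ÷ 16 = 0 remainder 5 (5)
Reading remainders bottom-up:
= 0x56B7


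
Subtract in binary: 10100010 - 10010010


Align and subtract column by column (LSB to MSB, borrowing when needed):
  10100010
- 10010010
  --------
  col 0: (0 - 0 borrow-in) - 0 → 0 - 0 = 0, borrow out 0
  col 1: (1 - 0 borrow-in) - 1 → 1 - 1 = 0, borrow out 0
  col 2: (0 - 0 borrow-in) - 0 → 0 - 0 = 0, borrow out 0
  col 3: (0 - 0 borrow-in) - 0 → 0 - 0 = 0, borrow out 0
  col 4: (0 - 0 borrow-in) - 1 → borrow from next column: (0+2) - 1 = 1, borrow out 1
  col 5: (1 - 1 borrow-in) - 0 → 0 - 0 = 0, borrow out 0
  col 6: (0 - 0 borrow-in) - 0 → 0 - 0 = 0, borrow out 0
  col 7: (1 - 0 borrow-in) - 1 → 1 - 1 = 0, borrow out 0
Reading bits MSB→LSB: 00010000
Strip leading zeros: 10000
= 10000


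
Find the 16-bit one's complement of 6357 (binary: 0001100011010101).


Original: 0001100011010101
Invert all bits:
  bit 0: 0 → 1
  bit 1: 0 → 1
  bit 2: 0 → 1
  bit 3: 1 → 0
  bit 4: 1 → 0
  bit 5: 0 → 1
  bit 6: 0 → 1
  bit 7: 0 → 1
  bit 8: 1 → 0
  bit 9: 1 → 0
  bit 10: 0 → 1
  bit 11: 1 → 0
  bit 12: 0 → 1
  bit 13: 1 → 0
  bit 14: 0 → 1
  bit 15: 1 → 0
= 1110011100101010


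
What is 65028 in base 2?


Divide by 2 repeatedly:
65028 ÷ 2 = 32514 remainder 0
32514 ÷ 2 = 16257 remainder 0
16257 ÷ 2 = 8128 remainder 1
8128 ÷ 2 = 4064 remainder 0
4064 ÷ 2 = 2032 remainder 0
2032 ÷ 2 = 1016 remainder 0
1016 ÷ 2 = 508 remainder 0
508 ÷ 2 = 254 remainder 0
254 ÷ 2 = 127 remainder 0
127 ÷ 2 = 63 remainder 1
63 ÷ 2 = 31 remainder 1
31 ÷ 2 = 15 remainder 1
15 ÷ 2 = 7 remainder 1
7 ÷ 2 = 3 remainder 1
3 ÷ 2 = 1 remainder 1
1 ÷ 2 = 0 remainder 1
Reading remainders bottom-up:
= 1111111000000100


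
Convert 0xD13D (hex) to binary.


Each hex digit → 4 binary bits:
  D = 1101
  1 = 0001
  3 = 0011
  D = 1101
Concatenate: 1101 0001 0011 1101
= 1101000100111101


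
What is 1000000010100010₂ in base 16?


Group into 4-bit nibbles: 1000000010100010
  1000 = 8
  0000 = 0
  1010 = A
  0010 = 2
= 0x80A2


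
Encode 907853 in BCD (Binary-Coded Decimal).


Each digit → 4-bit binary:
  9 → 1001
  0 → 0000
  7 → 0111
  8 → 1000
  5 → 0101
  3 → 0011
= 1001 0000 0111 1000 0101 0011


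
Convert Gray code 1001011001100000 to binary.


Gray code: 1001011001100000
MSB stays the same: 1
Each subsequent bit = prev_binary XOR current_gray:
  B[1] = 1 XOR 0 = 1
  B[2] = 1 XOR 0 = 1
  B[3] = 1 XOR 1 = 0
  B[4] = 0 XOR 0 = 0
  B[5] = 0 XOR 1 = 1
  B[6] = 1 XOR 1 = 0
  B[7] = 0 XOR 0 = 0
  B[8] = 0 XOR 0 = 0
  B[9] = 0 XOR 1 = 1
  B[10] = 1 XOR 1 = 0
  B[11] = 0 XOR 0 = 0
  B[12] = 0 XOR 0 = 0
  B[13] = 0 XOR 0 = 0
  B[14] = 0 XOR 0 = 0
  B[15] = 0 XOR 0 = 0
= 1110010001000000 (58432 decimal)


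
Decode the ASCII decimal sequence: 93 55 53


Codes (decimal): 93 55 53
Per-code ASCII lookup:
  93  (special character) → ']'
  55  (range 48-57: digits, 55 - 48 = 7) → '7'
  53  (range 48-57: digits, 53 - 48 = 5) → '5'
= ']75'


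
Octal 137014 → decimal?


Positional values:
Position 0: 4 × 8^0 = 4
Position 1: 1 × 8^1 = 8
Position 2: 0 × 8^2 = 0
Position 3: 7 × 8^3 = 3584
Position 4: 3 × 8^4 = 12288
Position 5: 1 × 8^5 = 32768
Sum = 4 + 8 + 0 + 3584 + 12288 + 32768
= 48652


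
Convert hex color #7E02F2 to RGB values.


Hex: #7E02F2
R = 7E₁₆ = 126
G = 02₁₆ = 2
B = F2₁₆ = 242
= RGB(126, 2, 242)


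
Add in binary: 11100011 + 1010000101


Align and add column by column (LSB to MSB, carry propagating):
  00011100011
+ 01010000101
  -----------
  col 0: 1 + 1 + 0 (carry in) = 2 → bit 0, carry out 1
  col 1: 1 + 0 + 1 (carry in) = 2 → bit 0, carry out 1
  col 2: 0 + 1 + 1 (carry in) = 2 → bit 0, carry out 1
  col 3: 0 + 0 + 1 (carry in) = 1 → bit 1, carry out 0
  col 4: 0 + 0 + 0 (carry in) = 0 → bit 0, carry out 0
  col 5: 1 + 0 + 0 (carry in) = 1 → bit 1, carry out 0
  col 6: 1 + 0 + 0 (carry in) = 1 → bit 1, carry out 0
  col 7: 1 + 1 + 0 (carry in) = 2 → bit 0, carry out 1
  col 8: 0 + 0 + 1 (carry in) = 1 → bit 1, carry out 0
  col 9: 0 + 1 + 0 (carry in) = 1 → bit 1, carry out 0
  col 10: 0 + 0 + 0 (carry in) = 0 → bit 0, carry out 0
Reading bits MSB→LSB: 01101101000
Strip leading zeros: 1101101000
= 1101101000


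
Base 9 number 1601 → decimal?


Positional values (base 9):
  1 × 9^0 = 1 × 1 = 1
  0 × 9^1 = 0 × 9 = 0
  6 × 9^2 = 6 × 81 = 486
  1 × 9^3 = 1 × 729 = 729
Sum = 1 + 0 + 486 + 729
= 1216


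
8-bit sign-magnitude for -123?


Sign bit: 1 (negative)
Magnitude: 123 = 1111011
= 11111011


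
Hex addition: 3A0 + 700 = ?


Align and add column by column (LSB to MSB, each column mod 16 with carry):
  03A0
+ 0700
  ----
  col 0: 0(0) + 0(0) + 0 (carry in) = 0 → 0(0), carry out 0
  col 1: A(10) + 0(0) + 0 (carry in) = 10 → A(10), carry out 0
  col 2: 3(3) + 7(7) + 0 (carry in) = 10 → A(10), carry out 0
  col 3: 0(0) + 0(0) + 0 (carry in) = 0 → 0(0), carry out 0
Reading digits MSB→LSB: 0AA0
Strip leading zeros: AA0
= 0xAA0


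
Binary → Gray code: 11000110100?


Binary: 11000110100
Gray code: G = B XOR (B >> 1)
B >> 1 = 01100011010
11000110100 XOR 01100011010:
  1 XOR 0 = 1
  1 XOR 1 = 0
  0 XOR 1 = 1
  0 XOR 0 = 0
  0 XOR 0 = 0
  1 XOR 0 = 1
  1 XOR 1 = 0
  0 XOR 1 = 1
  1 XOR 0 = 1
  0 XOR 1 = 1
  0 XOR 0 = 0
= 10100101110


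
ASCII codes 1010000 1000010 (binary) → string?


Codes (binary): 1010000 1000010
Per-code ASCII lookup:
  1010000 = 80  (range 65-90: uppercase, 80 - 65 = 15) → 'P'
  1000010 = 66  (range 65-90: uppercase, 66 - 65 = 1) → 'B'
= 'PB'


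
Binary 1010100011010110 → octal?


Group into 3-bit groups: 001010100011010110
  001 = 1
  010 = 2
  100 = 4
  011 = 3
  010 = 2
  110 = 6
= 0o124326


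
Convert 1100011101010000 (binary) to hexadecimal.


Group into 4-bit nibbles: 1100011101010000
  1100 = C
  0111 = 7
  0101 = 5
  0000 = 0
= 0xC750


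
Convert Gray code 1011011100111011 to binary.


Gray code: 1011011100111011
MSB stays the same: 1
Each subsequent bit = prev_binary XOR current_gray:
  B[1] = 1 XOR 0 = 1
  B[2] = 1 XOR 1 = 0
  B[3] = 0 XOR 1 = 1
  B[4] = 1 XOR 0 = 1
  B[5] = 1 XOR 1 = 0
  B[6] = 0 XOR 1 = 1
  B[7] = 1 XOR 1 = 0
  B[8] = 0 XOR 0 = 0
  B[9] = 0 XOR 0 = 0
  B[10] = 0 XOR 1 = 1
  B[11] = 1 XOR 1 = 0
  B[12] = 0 XOR 1 = 1
  B[13] = 1 XOR 0 = 1
  B[14] = 1 XOR 1 = 0
  B[15] = 0 XOR 1 = 1
= 1101101000101101 (55853 decimal)


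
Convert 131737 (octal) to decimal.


Positional values:
Position 0: 7 × 8^0 = 7
Position 1: 3 × 8^1 = 24
Position 2: 7 × 8^2 = 448
Position 3: 1 × 8^3 = 512
Position 4: 3 × 8^4 = 12288
Position 5: 1 × 8^5 = 32768
Sum = 7 + 24 + 448 + 512 + 12288 + 32768
= 46047


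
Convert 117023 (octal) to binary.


Each octal digit → 3 binary bits:
  1 = 001
  1 = 001
  7 = 111
  0 = 000
  2 = 010
  3 = 011
Concatenate: 001 001 111 000 010 011
= 001001111000010011


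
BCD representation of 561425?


Each digit → 4-bit binary:
  5 → 0101
  6 → 0110
  1 → 0001
  4 → 0100
  2 → 0010
  5 → 0101
= 0101 0110 0001 0100 0010 0101


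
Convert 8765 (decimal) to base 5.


Divide by 5 repeatedly:
8765 ÷ 5 = 1753 remainder 0
1753 ÷ 5 = 350 remainder 3
350 ÷ 5 = 70 remainder 0
70 ÷ 5 = 14 remainder 0
14 ÷ 5 = 2 remainder 4
2 ÷ 5 = 0 remainder 2
Reading remainders bottom-up:
= 240030


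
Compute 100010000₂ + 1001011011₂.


Align and add column by column (LSB to MSB, carry propagating):
  00100010000
+ 01001011011
  -----------
  col 0: 0 + 1 + 0 (carry in) = 1 → bit 1, carry out 0
  col 1: 0 + 1 + 0 (carry in) = 1 → bit 1, carry out 0
  col 2: 0 + 0 + 0 (carry in) = 0 → bit 0, carry out 0
  col 3: 0 + 1 + 0 (carry in) = 1 → bit 1, carry out 0
  col 4: 1 + 1 + 0 (carry in) = 2 → bit 0, carry out 1
  col 5: 0 + 0 + 1 (carry in) = 1 → bit 1, carry out 0
  col 6: 0 + 1 + 0 (carry in) = 1 → bit 1, carry out 0
  col 7: 0 + 0 + 0 (carry in) = 0 → bit 0, carry out 0
  col 8: 1 + 0 + 0 (carry in) = 1 → bit 1, carry out 0
  col 9: 0 + 1 + 0 (carry in) = 1 → bit 1, carry out 0
  col 10: 0 + 0 + 0 (carry in) = 0 → bit 0, carry out 0
Reading bits MSB→LSB: 01101101011
Strip leading zeros: 1101101011
= 1101101011


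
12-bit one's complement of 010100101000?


Original: 010100101000
Invert all bits:
  bit 0: 0 → 1
  bit 1: 1 → 0
  bit 2: 0 → 1
  bit 3: 1 → 0
  bit 4: 0 → 1
  bit 5: 0 → 1
  bit 6: 1 → 0
  bit 7: 0 → 1
  bit 8: 1 → 0
  bit 9: 0 → 1
  bit 10: 0 → 1
  bit 11: 0 → 1
= 101011010111


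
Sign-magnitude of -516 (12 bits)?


Sign bit: 1 (negative)
Magnitude: 516 = 01000000100
= 101000000100


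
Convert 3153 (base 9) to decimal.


Positional values (base 9):
  3 × 9^0 = 3 × 1 = 3
  5 × 9^1 = 5 × 9 = 45
  1 × 9^2 = 1 × 81 = 81
  3 × 9^3 = 3 × 729 = 2187
Sum = 3 + 45 + 81 + 2187
= 2316


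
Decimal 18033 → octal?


Divide by 8 repeatedly:
18033 ÷ 8 = 2254 remainder 1
2254 ÷ 8 = 281 remainder 6
281 ÷ 8 = 35 remainder 1
35 ÷ 8 = 4 remainder 3
4 ÷ 8 = 0 remainder 4
Reading remainders bottom-up:
= 0o43161


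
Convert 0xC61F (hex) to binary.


Each hex digit → 4 binary bits:
  C = 1100
  6 = 0110
  1 = 0001
  F = 1111
Concatenate: 1100 0110 0001 1111
= 1100011000011111


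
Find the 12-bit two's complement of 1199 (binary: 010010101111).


Original: 010010101111
Step 1 - Invert all bits: 101101010000
Step 2 - Add 1: 101101010000 + 1
= 101101010001 (represents -1199)


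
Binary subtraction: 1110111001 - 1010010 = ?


Align and subtract column by column (LSB to MSB, borrowing when needed):
  1110111001
- 0001010010
  ----------
  col 0: (1 - 0 borrow-in) - 0 → 1 - 0 = 1, borrow out 0
  col 1: (0 - 0 borrow-in) - 1 → borrow from next column: (0+2) - 1 = 1, borrow out 1
  col 2: (0 - 1 borrow-in) - 0 → borrow from next column: (-1+2) - 0 = 1, borrow out 1
  col 3: (1 - 1 borrow-in) - 0 → 0 - 0 = 0, borrow out 0
  col 4: (1 - 0 borrow-in) - 1 → 1 - 1 = 0, borrow out 0
  col 5: (1 - 0 borrow-in) - 0 → 1 - 0 = 1, borrow out 0
  col 6: (0 - 0 borrow-in) - 1 → borrow from next column: (0+2) - 1 = 1, borrow out 1
  col 7: (1 - 1 borrow-in) - 0 → 0 - 0 = 0, borrow out 0
  col 8: (1 - 0 borrow-in) - 0 → 1 - 0 = 1, borrow out 0
  col 9: (1 - 0 borrow-in) - 0 → 1 - 0 = 1, borrow out 0
Reading bits MSB→LSB: 1101100111
Strip leading zeros: 1101100111
= 1101100111


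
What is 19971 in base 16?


Divide by 16 repeatedly:
19971 ÷ 16 = 1248 remainder 3 (3)
1248 ÷ 16 = 78 remainder 0 (0)
78 ÷ 16 = 4 remainder 14 (E)
4 ÷ 16 = 0 remainder 4 (4)
Reading remainders bottom-up:
= 0x4E03


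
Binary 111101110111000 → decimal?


Positional values:
Bit 3: 1 × 2^3 = 8
Bit 4: 1 × 2^4 = 16
Bit 5: 1 × 2^5 = 32
Bit 7: 1 × 2^7 = 128
Bit 8: 1 × 2^8 = 256
Bit 9: 1 × 2^9 = 512
Bit 11: 1 × 2^11 = 2048
Bit 12: 1 × 2^12 = 4096
Bit 13: 1 × 2^13 = 8192
Bit 14: 1 × 2^14 = 16384
Sum = 8 + 16 + 32 + 128 + 256 + 512 + 2048 + 4096 + 8192 + 16384
= 31672


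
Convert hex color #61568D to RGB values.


Hex: #61568D
R = 61₁₆ = 97
G = 56₁₆ = 86
B = 8D₁₆ = 141
= RGB(97, 86, 141)


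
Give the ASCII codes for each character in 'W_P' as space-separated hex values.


String: 'W_P'  (3 characters)
Per-character ASCII lookup:
  'W': uppercase starts at 65: 'W' = 65 + 22 = 87 → 0x57
  '_': special character: '_' = 95 → 0x5F
  'P': uppercase starts at 65: 'P' = 65 + 15 = 80 → 0x50
= 0x57 0x5F 0x50


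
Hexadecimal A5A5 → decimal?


Positional values:
Position 0: 5 × 16^0 = 5 × 1 = 5
Position 1: A × 16^1 = 10 × 16 = 160
Position 2: 5 × 16^2 = 5 × 256 = 1280
Position 3: A × 16^3 = 10 × 4096 = 40960
Sum = 5 + 160 + 1280 + 40960
= 42405


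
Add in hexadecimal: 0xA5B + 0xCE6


Align and add column by column (LSB to MSB, each column mod 16 with carry):
  0A5B
+ 0CE6
  ----
  col 0: B(11) + 6(6) + 0 (carry in) = 17 → 1(1), carry out 1
  col 1: 5(5) + E(14) + 1 (carry in) = 20 → 4(4), carry out 1
  col 2: A(10) + C(12) + 1 (carry in) = 23 → 7(7), carry out 1
  col 3: 0(0) + 0(0) + 1 (carry in) = 1 → 1(1), carry out 0
Reading digits MSB→LSB: 1741
Strip leading zeros: 1741
= 0x1741


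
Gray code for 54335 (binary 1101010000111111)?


Binary: 1101010000111111
Gray code: G = B XOR (B >> 1)
B >> 1 = 0110101000011111
1101010000111111 XOR 0110101000011111:
  1 XOR 0 = 1
  1 XOR 1 = 0
  0 XOR 1 = 1
  1 XOR 0 = 1
  0 XOR 1 = 1
  1 XOR 0 = 1
  0 XOR 1 = 1
  0 XOR 0 = 0
  0 XOR 0 = 0
  0 XOR 0 = 0
  1 XOR 0 = 1
  1 XOR 1 = 0
  1 XOR 1 = 0
  1 XOR 1 = 0
  1 XOR 1 = 0
  1 XOR 1 = 0
= 1011111000100000


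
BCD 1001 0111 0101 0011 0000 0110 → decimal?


Each 4-bit group → digit:
  1001 → 9
  0111 → 7
  0101 → 5
  0011 → 3
  0000 → 0
  0110 → 6
= 975306


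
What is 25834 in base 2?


Divide by 2 repeatedly:
25834 ÷ 2 = 12917 remainder 0
12917 ÷ 2 = 6458 remainder 1
6458 ÷ 2 = 3229 remainder 0
3229 ÷ 2 = 1614 remainder 1
1614 ÷ 2 = 807 remainder 0
807 ÷ 2 = 403 remainder 1
403 ÷ 2 = 201 remainder 1
201 ÷ 2 = 100 remainder 1
100 ÷ 2 = 50 remainder 0
50 ÷ 2 = 25 remainder 0
25 ÷ 2 = 12 remainder 1
12 ÷ 2 = 6 remainder 0
6 ÷ 2 = 3 remainder 0
3 ÷ 2 = 1 remainder 1
1 ÷ 2 = 0 remainder 1
Reading remainders bottom-up:
= 110010011101010


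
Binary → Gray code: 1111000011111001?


Binary: 1111000011111001
Gray code: G = B XOR (B >> 1)
B >> 1 = 0111100001111100
1111000011111001 XOR 0111100001111100:
  1 XOR 0 = 1
  1 XOR 1 = 0
  1 XOR 1 = 0
  1 XOR 1 = 0
  0 XOR 1 = 1
  0 XOR 0 = 0
  0 XOR 0 = 0
  0 XOR 0 = 0
  1 XOR 0 = 1
  1 XOR 1 = 0
  1 XOR 1 = 0
  1 XOR 1 = 0
  1 XOR 1 = 0
  0 XOR 1 = 1
  0 XOR 0 = 0
  1 XOR 0 = 1
= 1000100010000101


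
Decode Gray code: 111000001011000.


Gray code: 111000001011000
MSB stays the same: 1
Each subsequent bit = prev_binary XOR current_gray:
  B[1] = 1 XOR 1 = 0
  B[2] = 0 XOR 1 = 1
  B[3] = 1 XOR 0 = 1
  B[4] = 1 XOR 0 = 1
  B[5] = 1 XOR 0 = 1
  B[6] = 1 XOR 0 = 1
  B[7] = 1 XOR 0 = 1
  B[8] = 1 XOR 1 = 0
  B[9] = 0 XOR 0 = 0
  B[10] = 0 XOR 1 = 1
  B[11] = 1 XOR 1 = 0
  B[12] = 0 XOR 0 = 0
  B[13] = 0 XOR 0 = 0
  B[14] = 0 XOR 0 = 0
= 101111110010000 (24464 decimal)


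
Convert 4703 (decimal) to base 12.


Divide by 12 repeatedly:
4703 ÷ 12 = 391 remainder 11
391 ÷ 12 = 32 remainder 7
32 ÷ 12 = 2 remainder 8
2 ÷ 12 = 0 remainder 2
Reading remainders bottom-up:
= 287B


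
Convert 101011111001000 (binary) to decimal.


Positional values:
Bit 3: 1 × 2^3 = 8
Bit 6: 1 × 2^6 = 64
Bit 7: 1 × 2^7 = 128
Bit 8: 1 × 2^8 = 256
Bit 9: 1 × 2^9 = 512
Bit 10: 1 × 2^10 = 1024
Bit 12: 1 × 2^12 = 4096
Bit 14: 1 × 2^14 = 16384
Sum = 8 + 64 + 128 + 256 + 512 + 1024 + 4096 + 16384
= 22472


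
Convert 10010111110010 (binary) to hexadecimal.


Group into 4-bit nibbles: 0010010111110010
  0010 = 2
  0101 = 5
  1111 = F
  0010 = 2
= 0x25F2


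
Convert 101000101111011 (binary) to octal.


Group into 3-bit groups: 101000101111011
  101 = 5
  000 = 0
  101 = 5
  111 = 7
  011 = 3
= 0o50573


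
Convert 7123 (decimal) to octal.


Divide by 8 repeatedly:
7123 ÷ 8 = 890 remainder 3
890 ÷ 8 = 111 remainder 2
111 ÷ 8 = 13 remainder 7
13 ÷ 8 = 1 remainder 5
1 ÷ 8 = 0 remainder 1
Reading remainders bottom-up:
= 0o15723


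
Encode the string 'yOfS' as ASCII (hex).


String: 'yOfS'  (4 characters)
Per-character ASCII lookup:
  'y': lowercase starts at 97: 'y' = 97 + 24 = 121 → 0x79
  'O': uppercase starts at 65: 'O' = 65 + 14 = 79 → 0x4F
  'f': lowercase starts at 97: 'f' = 97 + 5 = 102 → 0x66
  'S': uppercase starts at 65: 'S' = 65 + 18 = 83 → 0x53
= 0x79 0x4F 0x66 0x53


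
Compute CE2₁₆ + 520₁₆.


Align and add column by column (LSB to MSB, each column mod 16 with carry):
  0CE2
+ 0520
  ----
  col 0: 2(2) + 0(0) + 0 (carry in) = 2 → 2(2), carry out 0
  col 1: E(14) + 2(2) + 0 (carry in) = 16 → 0(0), carry out 1
  col 2: C(12) + 5(5) + 1 (carry in) = 18 → 2(2), carry out 1
  col 3: 0(0) + 0(0) + 1 (carry in) = 1 → 1(1), carry out 0
Reading digits MSB→LSB: 1202
Strip leading zeros: 1202
= 0x1202


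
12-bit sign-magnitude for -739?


Sign bit: 1 (negative)
Magnitude: 739 = 01011100011
= 101011100011


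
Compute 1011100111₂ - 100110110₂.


Align and subtract column by column (LSB to MSB, borrowing when needed):
  1011100111
- 0100110110
  ----------
  col 0: (1 - 0 borrow-in) - 0 → 1 - 0 = 1, borrow out 0
  col 1: (1 - 0 borrow-in) - 1 → 1 - 1 = 0, borrow out 0
  col 2: (1 - 0 borrow-in) - 1 → 1 - 1 = 0, borrow out 0
  col 3: (0 - 0 borrow-in) - 0 → 0 - 0 = 0, borrow out 0
  col 4: (0 - 0 borrow-in) - 1 → borrow from next column: (0+2) - 1 = 1, borrow out 1
  col 5: (1 - 1 borrow-in) - 1 → borrow from next column: (0+2) - 1 = 1, borrow out 1
  col 6: (1 - 1 borrow-in) - 0 → 0 - 0 = 0, borrow out 0
  col 7: (1 - 0 borrow-in) - 0 → 1 - 0 = 1, borrow out 0
  col 8: (0 - 0 borrow-in) - 1 → borrow from next column: (0+2) - 1 = 1, borrow out 1
  col 9: (1 - 1 borrow-in) - 0 → 0 - 0 = 0, borrow out 0
Reading bits MSB→LSB: 0110110001
Strip leading zeros: 110110001
= 110110001
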